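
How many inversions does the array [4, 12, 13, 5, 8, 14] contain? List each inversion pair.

Finding inversions in [4, 12, 13, 5, 8, 14]:

(1, 3): arr[1]=12 > arr[3]=5
(1, 4): arr[1]=12 > arr[4]=8
(2, 3): arr[2]=13 > arr[3]=5
(2, 4): arr[2]=13 > arr[4]=8

Total inversions: 4

The array has 4 inversion(s): (1,3), (1,4), (2,3), (2,4). Each pair (i,j) satisfies i < j and arr[i] > arr[j].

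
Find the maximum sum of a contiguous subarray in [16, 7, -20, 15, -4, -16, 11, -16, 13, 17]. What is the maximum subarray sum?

Using Kadane's algorithm on [16, 7, -20, 15, -4, -16, 11, -16, 13, 17]:

Scanning through the array:
Position 1 (value 7): max_ending_here = 23, max_so_far = 23
Position 2 (value -20): max_ending_here = 3, max_so_far = 23
Position 3 (value 15): max_ending_here = 18, max_so_far = 23
Position 4 (value -4): max_ending_here = 14, max_so_far = 23
Position 5 (value -16): max_ending_here = -2, max_so_far = 23
Position 6 (value 11): max_ending_here = 11, max_so_far = 23
Position 7 (value -16): max_ending_here = -5, max_so_far = 23
Position 8 (value 13): max_ending_here = 13, max_so_far = 23
Position 9 (value 17): max_ending_here = 30, max_so_far = 30

Maximum subarray: [13, 17]
Maximum sum: 30

The maximum subarray is [13, 17] with sum 30. This subarray runs from index 8 to index 9.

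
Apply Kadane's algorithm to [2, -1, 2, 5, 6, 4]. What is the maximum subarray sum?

Using Kadane's algorithm on [2, -1, 2, 5, 6, 4]:

Scanning through the array:
Position 1 (value -1): max_ending_here = 1, max_so_far = 2
Position 2 (value 2): max_ending_here = 3, max_so_far = 3
Position 3 (value 5): max_ending_here = 8, max_so_far = 8
Position 4 (value 6): max_ending_here = 14, max_so_far = 14
Position 5 (value 4): max_ending_here = 18, max_so_far = 18

Maximum subarray: [2, -1, 2, 5, 6, 4]
Maximum sum: 18

The maximum subarray is [2, -1, 2, 5, 6, 4] with sum 18. This subarray runs from index 0 to index 5.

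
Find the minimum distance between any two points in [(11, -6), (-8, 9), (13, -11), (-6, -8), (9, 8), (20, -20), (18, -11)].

Computing all pairwise distances among 7 points:

d((11, -6), (-8, 9)) = 24.2074
d((11, -6), (13, -11)) = 5.3852
d((11, -6), (-6, -8)) = 17.1172
d((11, -6), (9, 8)) = 14.1421
d((11, -6), (20, -20)) = 16.6433
d((11, -6), (18, -11)) = 8.6023
d((-8, 9), (13, -11)) = 29.0
d((-8, 9), (-6, -8)) = 17.1172
d((-8, 9), (9, 8)) = 17.0294
d((-8, 9), (20, -20)) = 40.3113
d((-8, 9), (18, -11)) = 32.8024
d((13, -11), (-6, -8)) = 19.2354
d((13, -11), (9, 8)) = 19.4165
d((13, -11), (20, -20)) = 11.4018
d((13, -11), (18, -11)) = 5.0 <-- minimum
d((-6, -8), (9, 8)) = 21.9317
d((-6, -8), (20, -20)) = 28.6356
d((-6, -8), (18, -11)) = 24.1868
d((9, 8), (20, -20)) = 30.0832
d((9, 8), (18, -11)) = 21.0238
d((20, -20), (18, -11)) = 9.2195

Closest pair: (13, -11) and (18, -11) with distance 5.0

The closest pair is (13, -11) and (18, -11) with Euclidean distance 5.0. For 7 points, brute-force pairwise comparison is shown above. For large n, the divide-and-conquer algorithm (sort by x, recurse on halves, check the dividing strip) achieves O(n log n).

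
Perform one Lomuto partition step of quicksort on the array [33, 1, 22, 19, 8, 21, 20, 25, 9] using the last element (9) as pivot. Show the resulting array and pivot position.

Lomuto partition with pivot = 9:

Initial array: [33, 1, 22, 19, 8, 21, 20, 25, 9]

arr[0]=33 > 9: no swap
arr[1]=1 <= 9: swap with position 0, array becomes [1, 33, 22, 19, 8, 21, 20, 25, 9]
arr[2]=22 > 9: no swap
arr[3]=19 > 9: no swap
arr[4]=8 <= 9: swap with position 1, array becomes [1, 8, 22, 19, 33, 21, 20, 25, 9]
arr[5]=21 > 9: no swap
arr[6]=20 > 9: no swap
arr[7]=25 > 9: no swap

Place pivot at position 2: [1, 8, 9, 19, 33, 21, 20, 25, 22]
Pivot position: 2

After partitioning with pivot 9, the array becomes [1, 8, 9, 19, 33, 21, 20, 25, 22]. The pivot is placed at index 2. All elements to the left of the pivot are <= 9, and all elements to the right are > 9.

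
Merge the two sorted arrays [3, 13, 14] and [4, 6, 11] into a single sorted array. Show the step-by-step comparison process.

Merging process:

Compare 3 vs 4: take 3 from left. Merged: [3]
Compare 13 vs 4: take 4 from right. Merged: [3, 4]
Compare 13 vs 6: take 6 from right. Merged: [3, 4, 6]
Compare 13 vs 11: take 11 from right. Merged: [3, 4, 6, 11]
Append remaining from left: [13, 14]. Merged: [3, 4, 6, 11, 13, 14]

Final merged array: [3, 4, 6, 11, 13, 14]
Total comparisons: 4

The merged array is [3, 4, 6, 11, 13, 14], requiring 4 comparisons. The merge step runs in O(n) time where n is the total number of elements.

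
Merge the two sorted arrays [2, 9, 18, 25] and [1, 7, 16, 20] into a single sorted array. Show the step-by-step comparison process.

Merging process:

Compare 2 vs 1: take 1 from right. Merged: [1]
Compare 2 vs 7: take 2 from left. Merged: [1, 2]
Compare 9 vs 7: take 7 from right. Merged: [1, 2, 7]
Compare 9 vs 16: take 9 from left. Merged: [1, 2, 7, 9]
Compare 18 vs 16: take 16 from right. Merged: [1, 2, 7, 9, 16]
Compare 18 vs 20: take 18 from left. Merged: [1, 2, 7, 9, 16, 18]
Compare 25 vs 20: take 20 from right. Merged: [1, 2, 7, 9, 16, 18, 20]
Append remaining from left: [25]. Merged: [1, 2, 7, 9, 16, 18, 20, 25]

Final merged array: [1, 2, 7, 9, 16, 18, 20, 25]
Total comparisons: 7

The merged array is [1, 2, 7, 9, 16, 18, 20, 25], requiring 7 comparisons. The merge step runs in O(n) time where n is the total number of elements.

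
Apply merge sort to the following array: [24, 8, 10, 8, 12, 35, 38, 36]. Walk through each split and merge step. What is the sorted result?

Merge sort trace:

Split: [24, 8, 10, 8, 12, 35, 38, 36] -> [24, 8, 10, 8] and [12, 35, 38, 36]
  Split: [24, 8, 10, 8] -> [24, 8] and [10, 8]
    Split: [24, 8] -> [24] and [8]
    Merge: [24] + [8] -> [8, 24]
    Split: [10, 8] -> [10] and [8]
    Merge: [10] + [8] -> [8, 10]
  Merge: [8, 24] + [8, 10] -> [8, 8, 10, 24]
  Split: [12, 35, 38, 36] -> [12, 35] and [38, 36]
    Split: [12, 35] -> [12] and [35]
    Merge: [12] + [35] -> [12, 35]
    Split: [38, 36] -> [38] and [36]
    Merge: [38] + [36] -> [36, 38]
  Merge: [12, 35] + [36, 38] -> [12, 35, 36, 38]
Merge: [8, 8, 10, 24] + [12, 35, 36, 38] -> [8, 8, 10, 12, 24, 35, 36, 38]

Final sorted array: [8, 8, 10, 12, 24, 35, 36, 38]

The merge sort proceeds by recursively splitting the array and merging sorted halves.
After all merges, the sorted array is [8, 8, 10, 12, 24, 35, 36, 38].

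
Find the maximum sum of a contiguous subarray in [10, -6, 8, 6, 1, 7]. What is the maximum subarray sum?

Using Kadane's algorithm on [10, -6, 8, 6, 1, 7]:

Scanning through the array:
Position 1 (value -6): max_ending_here = 4, max_so_far = 10
Position 2 (value 8): max_ending_here = 12, max_so_far = 12
Position 3 (value 6): max_ending_here = 18, max_so_far = 18
Position 4 (value 1): max_ending_here = 19, max_so_far = 19
Position 5 (value 7): max_ending_here = 26, max_so_far = 26

Maximum subarray: [10, -6, 8, 6, 1, 7]
Maximum sum: 26

The maximum subarray is [10, -6, 8, 6, 1, 7] with sum 26. This subarray runs from index 0 to index 5.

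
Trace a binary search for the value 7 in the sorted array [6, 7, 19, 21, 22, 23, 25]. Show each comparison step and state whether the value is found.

Binary search for 7 in [6, 7, 19, 21, 22, 23, 25]:

lo=0, hi=6, mid=3, arr[mid]=21 -> 21 > 7, search left half
lo=0, hi=2, mid=1, arr[mid]=7 -> Found target at index 1!

Binary search finds 7 at index 1 after 2 comparisons. The search repeatedly halves the search space by comparing with the middle element.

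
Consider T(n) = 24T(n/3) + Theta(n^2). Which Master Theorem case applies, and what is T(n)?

Master Theorem for T(n) = 24T(n/3) + O(n^2):

a = 24, b = 3, c = 2
log_b(a) = log_3(24) = 2.8928

Case 1: c = 2 < log_3(24) = 2.8928
T(n) = O(n^(log_3 24))

For T(n) = 24T(n/3) + O(n^2): log_3(24) = 2.8928. This is Case 1 of the Master Theorem (c < log_b(a), work dominated by leaves), giving O(n^(log_3 24)).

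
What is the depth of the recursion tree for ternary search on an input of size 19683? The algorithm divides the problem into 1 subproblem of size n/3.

For divide and conquer with division factor 3:

Problem sizes at each level:
Level 0: 19683
Level 1: 6561
Level 2: 2187
Level 3: 729
Level 4: 243
Level 5: 81
Level 6: 27
Level 7: 9
Level 8: 3
Level 9: 1

The root is level 0 and the size-1 base case is level 9 (the tree spans levels 0 through 9, i.e. 10 levels counting the root), so the depth is the number of divisions: log_3(19683) = 9

The recursion tree depth is log_3(19683) = 9. At each level, the problem size is divided by 3, so it takes 9 divisions to reduce to a base case of size 1. The algorithm makes 1 recursive call at each level.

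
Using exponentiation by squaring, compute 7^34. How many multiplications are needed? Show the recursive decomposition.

Computing 7^34 by squaring (build up from 7^1; each line after the first costs one multiplication):

7^1 = 7
7^2 = (7^1)^2 = 7^2 = 49
7^4 = (7^2)^2 = 49^2 = 2401
7^8 = (7^4)^2 = 2401^2 = 5764801
7^16 = (7^8)^2 = 5764801^2 = 33232930569601
7^17 = 7 * 7^16 = 7 * 33232930569601 = 232630513987207
7^34 = (7^17)^2 = 232630513987207^2 = 54116956037952111668959660849

Result: 54116956037952111668959660849
Multiplications needed: 6 (6 lines after 7^1)

7^34 = 54116956037952111668959660849. Using exponentiation by squaring, this requires 6 multiplications. The key idea: if the exponent is even, square the half-power; if odd, multiply by the base once.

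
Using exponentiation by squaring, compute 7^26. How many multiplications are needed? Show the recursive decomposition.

Computing 7^26 by squaring (build up from 7^1; each line after the first costs one multiplication):

7^1 = 7
7^2 = (7^1)^2 = 7^2 = 49
7^3 = 7 * 7^2 = 7 * 49 = 343
7^6 = (7^3)^2 = 343^2 = 117649
7^12 = (7^6)^2 = 117649^2 = 13841287201
7^13 = 7 * 7^12 = 7 * 13841287201 = 96889010407
7^26 = (7^13)^2 = 96889010407^2 = 9387480337647754305649

Result: 9387480337647754305649
Multiplications needed: 6 (6 lines after 7^1)

7^26 = 9387480337647754305649. Using exponentiation by squaring, this requires 6 multiplications. The key idea: if the exponent is even, square the half-power; if odd, multiply by the base once.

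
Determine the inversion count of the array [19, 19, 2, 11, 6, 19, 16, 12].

Finding inversions in [19, 19, 2, 11, 6, 19, 16, 12]:

(0, 2): arr[0]=19 > arr[2]=2
(0, 3): arr[0]=19 > arr[3]=11
(0, 4): arr[0]=19 > arr[4]=6
(0, 6): arr[0]=19 > arr[6]=16
(0, 7): arr[0]=19 > arr[7]=12
(1, 2): arr[1]=19 > arr[2]=2
(1, 3): arr[1]=19 > arr[3]=11
(1, 4): arr[1]=19 > arr[4]=6
(1, 6): arr[1]=19 > arr[6]=16
(1, 7): arr[1]=19 > arr[7]=12
(3, 4): arr[3]=11 > arr[4]=6
(5, 6): arr[5]=19 > arr[6]=16
(5, 7): arr[5]=19 > arr[7]=12
(6, 7): arr[6]=16 > arr[7]=12

Total inversions: 14

The array has 14 inversion(s): (0,2), (0,3), (0,4), (0,6), (0,7), (1,2), (1,3), (1,4), (1,6), (1,7), (3,4), (5,6), (5,7), (6,7). Each pair (i,j) satisfies i < j and arr[i] > arr[j].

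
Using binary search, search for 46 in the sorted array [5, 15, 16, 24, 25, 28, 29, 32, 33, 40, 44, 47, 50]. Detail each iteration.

Binary search for 46 in [5, 15, 16, 24, 25, 28, 29, 32, 33, 40, 44, 47, 50]:

lo=0, hi=12, mid=6, arr[mid]=29 -> 29 < 46, search right half
lo=7, hi=12, mid=9, arr[mid]=40 -> 40 < 46, search right half
lo=10, hi=12, mid=11, arr[mid]=47 -> 47 > 46, search left half
lo=10, hi=10, mid=10, arr[mid]=44 -> 44 < 46, search right half
lo=11 > hi=10, target 46 not found

Binary search determines that 46 is not in the array after 4 comparisons. The search space was exhausted without finding the target.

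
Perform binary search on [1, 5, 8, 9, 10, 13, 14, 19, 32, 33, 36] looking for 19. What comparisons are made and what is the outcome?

Binary search for 19 in [1, 5, 8, 9, 10, 13, 14, 19, 32, 33, 36]:

lo=0, hi=10, mid=5, arr[mid]=13 -> 13 < 19, search right half
lo=6, hi=10, mid=8, arr[mid]=32 -> 32 > 19, search left half
lo=6, hi=7, mid=6, arr[mid]=14 -> 14 < 19, search right half
lo=7, hi=7, mid=7, arr[mid]=19 -> Found target at index 7!

Binary search finds 19 at index 7 after 4 comparisons. The search repeatedly halves the search space by comparing with the middle element.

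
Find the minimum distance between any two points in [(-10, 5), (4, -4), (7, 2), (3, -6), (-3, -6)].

Computing all pairwise distances among 5 points:

d((-10, 5), (4, -4)) = 16.6433
d((-10, 5), (7, 2)) = 17.2627
d((-10, 5), (3, -6)) = 17.0294
d((-10, 5), (-3, -6)) = 13.0384
d((4, -4), (7, 2)) = 6.7082
d((4, -4), (3, -6)) = 2.2361 <-- minimum
d((4, -4), (-3, -6)) = 7.2801
d((7, 2), (3, -6)) = 8.9443
d((7, 2), (-3, -6)) = 12.8062
d((3, -6), (-3, -6)) = 6.0

Closest pair: (4, -4) and (3, -6) with distance 2.2361

The closest pair is (4, -4) and (3, -6) with Euclidean distance 2.2361. For 5 points, brute-force pairwise comparison is shown above. For large n, the divide-and-conquer algorithm (sort by x, recurse on halves, check the dividing strip) achieves O(n log n).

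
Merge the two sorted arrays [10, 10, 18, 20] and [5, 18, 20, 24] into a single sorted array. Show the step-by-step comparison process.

Merging process:

Compare 10 vs 5: take 5 from right. Merged: [5]
Compare 10 vs 18: take 10 from left. Merged: [5, 10]
Compare 10 vs 18: take 10 from left. Merged: [5, 10, 10]
Compare 18 vs 18: take 18 from left. Merged: [5, 10, 10, 18]
Compare 20 vs 18: take 18 from right. Merged: [5, 10, 10, 18, 18]
Compare 20 vs 20: take 20 from left. Merged: [5, 10, 10, 18, 18, 20]
Append remaining from right: [20, 24]. Merged: [5, 10, 10, 18, 18, 20, 20, 24]

Final merged array: [5, 10, 10, 18, 18, 20, 20, 24]
Total comparisons: 6

The merged array is [5, 10, 10, 18, 18, 20, 20, 24], requiring 6 comparisons. The merge step runs in O(n) time where n is the total number of elements.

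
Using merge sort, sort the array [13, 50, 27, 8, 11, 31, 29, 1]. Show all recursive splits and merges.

Merge sort trace:

Split: [13, 50, 27, 8, 11, 31, 29, 1] -> [13, 50, 27, 8] and [11, 31, 29, 1]
  Split: [13, 50, 27, 8] -> [13, 50] and [27, 8]
    Split: [13, 50] -> [13] and [50]
    Merge: [13] + [50] -> [13, 50]
    Split: [27, 8] -> [27] and [8]
    Merge: [27] + [8] -> [8, 27]
  Merge: [13, 50] + [8, 27] -> [8, 13, 27, 50]
  Split: [11, 31, 29, 1] -> [11, 31] and [29, 1]
    Split: [11, 31] -> [11] and [31]
    Merge: [11] + [31] -> [11, 31]
    Split: [29, 1] -> [29] and [1]
    Merge: [29] + [1] -> [1, 29]
  Merge: [11, 31] + [1, 29] -> [1, 11, 29, 31]
Merge: [8, 13, 27, 50] + [1, 11, 29, 31] -> [1, 8, 11, 13, 27, 29, 31, 50]

Final sorted array: [1, 8, 11, 13, 27, 29, 31, 50]

The merge sort proceeds by recursively splitting the array and merging sorted halves.
After all merges, the sorted array is [1, 8, 11, 13, 27, 29, 31, 50].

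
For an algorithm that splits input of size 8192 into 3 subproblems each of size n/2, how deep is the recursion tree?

For divide and conquer with division factor 2:

Problem sizes at each level:
Level 0: 8192
Level 1: 4096
Level 2: 2048
Level 3: 1024
Level 4: 512
Level 5: 256
Level 6: 128
Level 7: 64
Level 8: 32
Level 9: 16
Level 10: 8
Level 11: 4
Level 12: 2
Level 13: 1

The root is level 0 and the size-1 base case is level 13 (the tree spans levels 0 through 13, i.e. 14 levels counting the root), so the depth is the number of divisions: log_2(8192) = 13

The recursion tree depth is log_2(8192) = 13. At each level, the problem size is divided by 2, so it takes 13 divisions to reduce to a base case of size 1. The algorithm makes 3 recursive calls at each level.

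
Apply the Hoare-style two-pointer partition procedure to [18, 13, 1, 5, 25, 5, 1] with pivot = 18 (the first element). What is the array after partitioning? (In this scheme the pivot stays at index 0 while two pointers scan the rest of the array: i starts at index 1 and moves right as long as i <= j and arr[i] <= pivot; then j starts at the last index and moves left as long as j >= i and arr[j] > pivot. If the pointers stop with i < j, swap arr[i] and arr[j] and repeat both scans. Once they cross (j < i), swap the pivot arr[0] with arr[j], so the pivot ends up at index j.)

Hoare-style two-pointer partition with pivot = 18:

Initial array: [18, 13, 1, 5, 25, 5, 1]

Pointers start at i = 1, j = 6.
i stops at index 4 (arr[4]=25 > 18), j stops at index 6 (arr[6]=1 <= 18): swap arr[4] and arr[6], array becomes [18, 13, 1, 5, 1, 5, 25]
i ends at 6, j ends at 5: the pointers have crossed (j < i), so scanning stops.

Swap pivot arr[0] with arr[5] to place pivot at position 5: [5, 13, 1, 5, 1, 18, 25]
Pivot position: 5

After partitioning with pivot 18, the array becomes [5, 13, 1, 5, 1, 18, 25]. The pivot is placed at index 5. All elements to the left of the pivot are <= 18, and all elements to the right are > 18.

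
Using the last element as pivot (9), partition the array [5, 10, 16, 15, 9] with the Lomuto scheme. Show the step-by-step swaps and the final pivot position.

Lomuto partition with pivot = 9:

Initial array: [5, 10, 16, 15, 9]

arr[0]=5 <= 9: swap with position 0, array becomes [5, 10, 16, 15, 9]
arr[1]=10 > 9: no swap
arr[2]=16 > 9: no swap
arr[3]=15 > 9: no swap

Place pivot at position 1: [5, 9, 16, 15, 10]
Pivot position: 1

After partitioning with pivot 9, the array becomes [5, 9, 16, 15, 10]. The pivot is placed at index 1. All elements to the left of the pivot are <= 9, and all elements to the right are > 9.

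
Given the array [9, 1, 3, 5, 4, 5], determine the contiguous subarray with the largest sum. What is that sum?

Using Kadane's algorithm on [9, 1, 3, 5, 4, 5]:

Scanning through the array:
Position 1 (value 1): max_ending_here = 10, max_so_far = 10
Position 2 (value 3): max_ending_here = 13, max_so_far = 13
Position 3 (value 5): max_ending_here = 18, max_so_far = 18
Position 4 (value 4): max_ending_here = 22, max_so_far = 22
Position 5 (value 5): max_ending_here = 27, max_so_far = 27

Maximum subarray: [9, 1, 3, 5, 4, 5]
Maximum sum: 27

The maximum subarray is [9, 1, 3, 5, 4, 5] with sum 27. This subarray runs from index 0 to index 5.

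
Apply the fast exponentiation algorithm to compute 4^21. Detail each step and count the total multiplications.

Computing 4^21 by squaring (build up from 4^1; each line after the first costs one multiplication):

4^1 = 4
4^2 = (4^1)^2 = 4^2 = 16
4^4 = (4^2)^2 = 16^2 = 256
4^5 = 4 * 4^4 = 4 * 256 = 1024
4^10 = (4^5)^2 = 1024^2 = 1048576
4^20 = (4^10)^2 = 1048576^2 = 1099511627776
4^21 = 4 * 4^20 = 4 * 1099511627776 = 4398046511104

Result: 4398046511104
Multiplications needed: 6 (6 lines after 4^1)

4^21 = 4398046511104. Using exponentiation by squaring, this requires 6 multiplications. The key idea: if the exponent is even, square the half-power; if odd, multiply by the base once.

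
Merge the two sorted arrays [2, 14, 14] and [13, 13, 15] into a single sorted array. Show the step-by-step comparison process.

Merging process:

Compare 2 vs 13: take 2 from left. Merged: [2]
Compare 14 vs 13: take 13 from right. Merged: [2, 13]
Compare 14 vs 13: take 13 from right. Merged: [2, 13, 13]
Compare 14 vs 15: take 14 from left. Merged: [2, 13, 13, 14]
Compare 14 vs 15: take 14 from left. Merged: [2, 13, 13, 14, 14]
Append remaining from right: [15]. Merged: [2, 13, 13, 14, 14, 15]

Final merged array: [2, 13, 13, 14, 14, 15]
Total comparisons: 5

The merged array is [2, 13, 13, 14, 14, 15], requiring 5 comparisons. The merge step runs in O(n) time where n is the total number of elements.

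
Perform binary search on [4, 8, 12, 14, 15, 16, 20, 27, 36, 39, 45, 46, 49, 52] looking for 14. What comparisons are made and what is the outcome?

Binary search for 14 in [4, 8, 12, 14, 15, 16, 20, 27, 36, 39, 45, 46, 49, 52]:

lo=0, hi=13, mid=6, arr[mid]=20 -> 20 > 14, search left half
lo=0, hi=5, mid=2, arr[mid]=12 -> 12 < 14, search right half
lo=3, hi=5, mid=4, arr[mid]=15 -> 15 > 14, search left half
lo=3, hi=3, mid=3, arr[mid]=14 -> Found target at index 3!

Binary search finds 14 at index 3 after 4 comparisons. The search repeatedly halves the search space by comparing with the middle element.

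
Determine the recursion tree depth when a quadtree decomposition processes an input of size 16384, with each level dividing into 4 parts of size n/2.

For divide and conquer with division factor 2:

Problem sizes at each level:
Level 0: 16384
Level 1: 8192
Level 2: 4096
Level 3: 2048
Level 4: 1024
Level 5: 512
Level 6: 256
Level 7: 128
Level 8: 64
Level 9: 32
Level 10: 16
Level 11: 8
Level 12: 4
Level 13: 2
Level 14: 1

The root is level 0 and the size-1 base case is level 14 (the tree spans levels 0 through 14, i.e. 15 levels counting the root), so the depth is the number of divisions: log_2(16384) = 14

The recursion tree depth is log_2(16384) = 14. At each level, the problem size is divided by 2, so it takes 14 divisions to reduce to a base case of size 1. The algorithm makes 4 recursive calls at each level.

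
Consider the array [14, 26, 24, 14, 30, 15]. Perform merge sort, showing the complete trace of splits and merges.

Merge sort trace:

Split: [14, 26, 24, 14, 30, 15] -> [14, 26, 24] and [14, 30, 15]
  Split: [14, 26, 24] -> [14] and [26, 24]
    Split: [26, 24] -> [26] and [24]
    Merge: [26] + [24] -> [24, 26]
  Merge: [14] + [24, 26] -> [14, 24, 26]
  Split: [14, 30, 15] -> [14] and [30, 15]
    Split: [30, 15] -> [30] and [15]
    Merge: [30] + [15] -> [15, 30]
  Merge: [14] + [15, 30] -> [14, 15, 30]
Merge: [14, 24, 26] + [14, 15, 30] -> [14, 14, 15, 24, 26, 30]

Final sorted array: [14, 14, 15, 24, 26, 30]

The merge sort proceeds by recursively splitting the array and merging sorted halves.
After all merges, the sorted array is [14, 14, 15, 24, 26, 30].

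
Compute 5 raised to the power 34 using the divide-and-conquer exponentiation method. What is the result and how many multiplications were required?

Computing 5^34 by squaring (build up from 5^1; each line after the first costs one multiplication):

5^1 = 5
5^2 = (5^1)^2 = 5^2 = 25
5^4 = (5^2)^2 = 25^2 = 625
5^8 = (5^4)^2 = 625^2 = 390625
5^16 = (5^8)^2 = 390625^2 = 152587890625
5^17 = 5 * 5^16 = 5 * 152587890625 = 762939453125
5^34 = (5^17)^2 = 762939453125^2 = 582076609134674072265625

Result: 582076609134674072265625
Multiplications needed: 6 (6 lines after 5^1)

5^34 = 582076609134674072265625. Using exponentiation by squaring, this requires 6 multiplications. The key idea: if the exponent is even, square the half-power; if odd, multiply by the base once.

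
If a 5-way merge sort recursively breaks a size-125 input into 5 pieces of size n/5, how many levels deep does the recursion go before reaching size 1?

For divide and conquer with division factor 5:

Problem sizes at each level:
Level 0: 125
Level 1: 25
Level 2: 5
Level 3: 1

The root is level 0 and the size-1 base case is level 3 (the tree spans levels 0 through 3, i.e. 4 levels counting the root), so the depth is the number of divisions: log_5(125) = 3

The recursion tree depth is log_5(125) = 3. At each level, the problem size is divided by 5, so it takes 3 divisions to reduce to a base case of size 1. The algorithm makes 5 recursive calls at each level.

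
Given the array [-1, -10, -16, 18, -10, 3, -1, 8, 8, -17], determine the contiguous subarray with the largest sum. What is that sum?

Using Kadane's algorithm on [-1, -10, -16, 18, -10, 3, -1, 8, 8, -17]:

Scanning through the array:
Position 1 (value -10): max_ending_here = -10, max_so_far = -1
Position 2 (value -16): max_ending_here = -16, max_so_far = -1
Position 3 (value 18): max_ending_here = 18, max_so_far = 18
Position 4 (value -10): max_ending_here = 8, max_so_far = 18
Position 5 (value 3): max_ending_here = 11, max_so_far = 18
Position 6 (value -1): max_ending_here = 10, max_so_far = 18
Position 7 (value 8): max_ending_here = 18, max_so_far = 18
Position 8 (value 8): max_ending_here = 26, max_so_far = 26
Position 9 (value -17): max_ending_here = 9, max_so_far = 26

Maximum subarray: [18, -10, 3, -1, 8, 8]
Maximum sum: 26

The maximum subarray is [18, -10, 3, -1, 8, 8] with sum 26. This subarray runs from index 3 to index 8.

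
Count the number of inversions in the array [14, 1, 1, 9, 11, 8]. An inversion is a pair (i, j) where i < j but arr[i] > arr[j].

Finding inversions in [14, 1, 1, 9, 11, 8]:

(0, 1): arr[0]=14 > arr[1]=1
(0, 2): arr[0]=14 > arr[2]=1
(0, 3): arr[0]=14 > arr[3]=9
(0, 4): arr[0]=14 > arr[4]=11
(0, 5): arr[0]=14 > arr[5]=8
(3, 5): arr[3]=9 > arr[5]=8
(4, 5): arr[4]=11 > arr[5]=8

Total inversions: 7

The array has 7 inversion(s): (0,1), (0,2), (0,3), (0,4), (0,5), (3,5), (4,5). Each pair (i,j) satisfies i < j and arr[i] > arr[j].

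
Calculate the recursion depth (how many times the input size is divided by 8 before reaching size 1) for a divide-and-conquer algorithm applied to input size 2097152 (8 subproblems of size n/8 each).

For divide and conquer with division factor 8:

Problem sizes at each level:
Level 0: 2097152
Level 1: 262144
Level 2: 32768
Level 3: 4096
Level 4: 512
Level 5: 64
Level 6: 8
Level 7: 1

The root is level 0 and the size-1 base case is level 7 (the tree spans levels 0 through 7, i.e. 8 levels counting the root), so the depth is the number of divisions: log_8(2097152) = 7

The recursion tree depth is log_8(2097152) = 7. At each level, the problem size is divided by 8, so it takes 7 divisions to reduce to a base case of size 1. The algorithm makes 8 recursive calls at each level.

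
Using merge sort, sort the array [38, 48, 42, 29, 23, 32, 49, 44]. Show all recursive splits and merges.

Merge sort trace:

Split: [38, 48, 42, 29, 23, 32, 49, 44] -> [38, 48, 42, 29] and [23, 32, 49, 44]
  Split: [38, 48, 42, 29] -> [38, 48] and [42, 29]
    Split: [38, 48] -> [38] and [48]
    Merge: [38] + [48] -> [38, 48]
    Split: [42, 29] -> [42] and [29]
    Merge: [42] + [29] -> [29, 42]
  Merge: [38, 48] + [29, 42] -> [29, 38, 42, 48]
  Split: [23, 32, 49, 44] -> [23, 32] and [49, 44]
    Split: [23, 32] -> [23] and [32]
    Merge: [23] + [32] -> [23, 32]
    Split: [49, 44] -> [49] and [44]
    Merge: [49] + [44] -> [44, 49]
  Merge: [23, 32] + [44, 49] -> [23, 32, 44, 49]
Merge: [29, 38, 42, 48] + [23, 32, 44, 49] -> [23, 29, 32, 38, 42, 44, 48, 49]

Final sorted array: [23, 29, 32, 38, 42, 44, 48, 49]

The merge sort proceeds by recursively splitting the array and merging sorted halves.
After all merges, the sorted array is [23, 29, 32, 38, 42, 44, 48, 49].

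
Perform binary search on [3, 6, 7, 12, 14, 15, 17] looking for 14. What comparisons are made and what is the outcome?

Binary search for 14 in [3, 6, 7, 12, 14, 15, 17]:

lo=0, hi=6, mid=3, arr[mid]=12 -> 12 < 14, search right half
lo=4, hi=6, mid=5, arr[mid]=15 -> 15 > 14, search left half
lo=4, hi=4, mid=4, arr[mid]=14 -> Found target at index 4!

Binary search finds 14 at index 4 after 3 comparisons. The search repeatedly halves the search space by comparing with the middle element.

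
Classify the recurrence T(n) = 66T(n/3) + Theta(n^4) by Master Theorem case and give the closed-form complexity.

Master Theorem for T(n) = 66T(n/3) + O(n^4):

a = 66, b = 3, c = 4
log_b(a) = log_3(66) = 3.8136

Case 3: c = 4 > log_3(66) = 3.8136
T(n) = O(n^4) = O(n^4)

For T(n) = 66T(n/3) + O(n^4): log_3(66) = 3.8136. This is Case 3 of the Master Theorem (c > log_b(a), work dominated by root), giving O(n^4).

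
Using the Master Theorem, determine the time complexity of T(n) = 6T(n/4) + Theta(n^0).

Master Theorem for T(n) = 6T(n/4) + O(n^0):

a = 6, b = 4, c = 0
log_b(a) = log_4(6) = 1.2925

Case 1: c = 0 < log_4(6) = 1.2925
T(n) = O(n^(log_4 6))

For T(n) = 6T(n/4) + O(n^0): log_4(6) = 1.2925. This is Case 1 of the Master Theorem (c < log_b(a), work dominated by leaves), giving O(n^(log_4 6)).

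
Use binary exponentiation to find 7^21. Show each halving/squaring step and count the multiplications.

Computing 7^21 by squaring (build up from 7^1; each line after the first costs one multiplication):

7^1 = 7
7^2 = (7^1)^2 = 7^2 = 49
7^4 = (7^2)^2 = 49^2 = 2401
7^5 = 7 * 7^4 = 7 * 2401 = 16807
7^10 = (7^5)^2 = 16807^2 = 282475249
7^20 = (7^10)^2 = 282475249^2 = 79792266297612001
7^21 = 7 * 7^20 = 7 * 79792266297612001 = 558545864083284007

Result: 558545864083284007
Multiplications needed: 6 (6 lines after 7^1)

7^21 = 558545864083284007. Using exponentiation by squaring, this requires 6 multiplications. The key idea: if the exponent is even, square the half-power; if odd, multiply by the base once.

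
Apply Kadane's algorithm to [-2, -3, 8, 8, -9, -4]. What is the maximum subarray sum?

Using Kadane's algorithm on [-2, -3, 8, 8, -9, -4]:

Scanning through the array:
Position 1 (value -3): max_ending_here = -3, max_so_far = -2
Position 2 (value 8): max_ending_here = 8, max_so_far = 8
Position 3 (value 8): max_ending_here = 16, max_so_far = 16
Position 4 (value -9): max_ending_here = 7, max_so_far = 16
Position 5 (value -4): max_ending_here = 3, max_so_far = 16

Maximum subarray: [8, 8]
Maximum sum: 16

The maximum subarray is [8, 8] with sum 16. This subarray runs from index 2 to index 3.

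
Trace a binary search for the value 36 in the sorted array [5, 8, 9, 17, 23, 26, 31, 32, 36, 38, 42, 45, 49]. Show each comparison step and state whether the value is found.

Binary search for 36 in [5, 8, 9, 17, 23, 26, 31, 32, 36, 38, 42, 45, 49]:

lo=0, hi=12, mid=6, arr[mid]=31 -> 31 < 36, search right half
lo=7, hi=12, mid=9, arr[mid]=38 -> 38 > 36, search left half
lo=7, hi=8, mid=7, arr[mid]=32 -> 32 < 36, search right half
lo=8, hi=8, mid=8, arr[mid]=36 -> Found target at index 8!

Binary search finds 36 at index 8 after 4 comparisons. The search repeatedly halves the search space by comparing with the middle element.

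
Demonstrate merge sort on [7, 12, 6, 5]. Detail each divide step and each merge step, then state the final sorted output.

Merge sort trace:

Split: [7, 12, 6, 5] -> [7, 12] and [6, 5]
  Split: [7, 12] -> [7] and [12]
  Merge: [7] + [12] -> [7, 12]
  Split: [6, 5] -> [6] and [5]
  Merge: [6] + [5] -> [5, 6]
Merge: [7, 12] + [5, 6] -> [5, 6, 7, 12]

Final sorted array: [5, 6, 7, 12]

The merge sort proceeds by recursively splitting the array and merging sorted halves.
After all merges, the sorted array is [5, 6, 7, 12].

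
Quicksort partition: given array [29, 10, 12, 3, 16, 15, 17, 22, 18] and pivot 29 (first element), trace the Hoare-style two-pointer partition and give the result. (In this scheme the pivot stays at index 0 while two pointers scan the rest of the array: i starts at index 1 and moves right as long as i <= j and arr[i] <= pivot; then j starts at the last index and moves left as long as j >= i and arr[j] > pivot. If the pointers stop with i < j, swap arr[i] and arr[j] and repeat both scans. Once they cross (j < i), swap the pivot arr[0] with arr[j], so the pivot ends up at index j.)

Hoare-style two-pointer partition with pivot = 29:

Initial array: [29, 10, 12, 3, 16, 15, 17, 22, 18]

Pointers start at i = 1, j = 8.
i ends at 9, j ends at 8: the pointers have crossed (j < i), so scanning stops.

Swap pivot arr[0] with arr[8] to place pivot at position 8: [18, 10, 12, 3, 16, 15, 17, 22, 29]
Pivot position: 8

After partitioning with pivot 29, the array becomes [18, 10, 12, 3, 16, 15, 17, 22, 29]. The pivot is placed at index 8. All elements to the left of the pivot are <= 29, and all elements to the right are > 29.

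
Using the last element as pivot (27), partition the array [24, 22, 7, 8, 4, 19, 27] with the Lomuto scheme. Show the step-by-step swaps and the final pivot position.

Lomuto partition with pivot = 27:

Initial array: [24, 22, 7, 8, 4, 19, 27]

arr[0]=24 <= 27: swap with position 0, array becomes [24, 22, 7, 8, 4, 19, 27]
arr[1]=22 <= 27: swap with position 1, array becomes [24, 22, 7, 8, 4, 19, 27]
arr[2]=7 <= 27: swap with position 2, array becomes [24, 22, 7, 8, 4, 19, 27]
arr[3]=8 <= 27: swap with position 3, array becomes [24, 22, 7, 8, 4, 19, 27]
arr[4]=4 <= 27: swap with position 4, array becomes [24, 22, 7, 8, 4, 19, 27]
arr[5]=19 <= 27: swap with position 5, array becomes [24, 22, 7, 8, 4, 19, 27]

Place pivot at position 6: [24, 22, 7, 8, 4, 19, 27]
Pivot position: 6

After partitioning with pivot 27, the array becomes [24, 22, 7, 8, 4, 19, 27]. The pivot is placed at index 6. All elements to the left of the pivot are <= 27, and all elements to the right are > 27.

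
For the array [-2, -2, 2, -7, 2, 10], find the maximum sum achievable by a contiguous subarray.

Using Kadane's algorithm on [-2, -2, 2, -7, 2, 10]:

Scanning through the array:
Position 1 (value -2): max_ending_here = -2, max_so_far = -2
Position 2 (value 2): max_ending_here = 2, max_so_far = 2
Position 3 (value -7): max_ending_here = -5, max_so_far = 2
Position 4 (value 2): max_ending_here = 2, max_so_far = 2
Position 5 (value 10): max_ending_here = 12, max_so_far = 12

Maximum subarray: [2, 10]
Maximum sum: 12

The maximum subarray is [2, 10] with sum 12. This subarray runs from index 4 to index 5.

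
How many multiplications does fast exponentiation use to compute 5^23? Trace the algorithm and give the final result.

Computing 5^23 by squaring (build up from 5^1; each line after the first costs one multiplication):

5^1 = 5
5^2 = (5^1)^2 = 5^2 = 25
5^4 = (5^2)^2 = 25^2 = 625
5^5 = 5 * 5^4 = 5 * 625 = 3125
5^10 = (5^5)^2 = 3125^2 = 9765625
5^11 = 5 * 5^10 = 5 * 9765625 = 48828125
5^22 = (5^11)^2 = 48828125^2 = 2384185791015625
5^23 = 5 * 5^22 = 5 * 2384185791015625 = 11920928955078125

Result: 11920928955078125
Multiplications needed: 7 (7 lines after 5^1)

5^23 = 11920928955078125. Using exponentiation by squaring, this requires 7 multiplications. The key idea: if the exponent is even, square the half-power; if odd, multiply by the base once.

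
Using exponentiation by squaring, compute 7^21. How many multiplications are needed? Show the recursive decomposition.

Computing 7^21 by squaring (build up from 7^1; each line after the first costs one multiplication):

7^1 = 7
7^2 = (7^1)^2 = 7^2 = 49
7^4 = (7^2)^2 = 49^2 = 2401
7^5 = 7 * 7^4 = 7 * 2401 = 16807
7^10 = (7^5)^2 = 16807^2 = 282475249
7^20 = (7^10)^2 = 282475249^2 = 79792266297612001
7^21 = 7 * 7^20 = 7 * 79792266297612001 = 558545864083284007

Result: 558545864083284007
Multiplications needed: 6 (6 lines after 7^1)

7^21 = 558545864083284007. Using exponentiation by squaring, this requires 6 multiplications. The key idea: if the exponent is even, square the half-power; if odd, multiply by the base once.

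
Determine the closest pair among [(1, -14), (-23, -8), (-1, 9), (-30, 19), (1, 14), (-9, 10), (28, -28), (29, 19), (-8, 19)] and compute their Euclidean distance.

Computing all pairwise distances among 9 points:

d((1, -14), (-23, -8)) = 24.7386
d((1, -14), (-1, 9)) = 23.0868
d((1, -14), (-30, 19)) = 45.2769
d((1, -14), (1, 14)) = 28.0
d((1, -14), (-9, 10)) = 26.0
d((1, -14), (28, -28)) = 30.4138
d((1, -14), (29, 19)) = 43.2782
d((1, -14), (-8, 19)) = 34.2053
d((-23, -8), (-1, 9)) = 27.8029
d((-23, -8), (-30, 19)) = 27.8927
d((-23, -8), (1, 14)) = 32.5576
d((-23, -8), (-9, 10)) = 22.8035
d((-23, -8), (28, -28)) = 54.7814
d((-23, -8), (29, 19)) = 58.5918
d((-23, -8), (-8, 19)) = 30.8869
d((-1, 9), (-30, 19)) = 30.6757
d((-1, 9), (1, 14)) = 5.3852 <-- minimum
d((-1, 9), (-9, 10)) = 8.0623
d((-1, 9), (28, -28)) = 47.0106
d((-1, 9), (29, 19)) = 31.6228
d((-1, 9), (-8, 19)) = 12.2066
d((-30, 19), (1, 14)) = 31.4006
d((-30, 19), (-9, 10)) = 22.8473
d((-30, 19), (28, -28)) = 74.6525
d((-30, 19), (29, 19)) = 59.0
d((-30, 19), (-8, 19)) = 22.0
d((1, 14), (-9, 10)) = 10.7703
d((1, 14), (28, -28)) = 49.93
d((1, 14), (29, 19)) = 28.4429
d((1, 14), (-8, 19)) = 10.2956
d((-9, 10), (28, -28)) = 53.0377
d((-9, 10), (29, 19)) = 39.0512
d((-9, 10), (-8, 19)) = 9.0554
d((28, -28), (29, 19)) = 47.0106
d((28, -28), (-8, 19)) = 59.203
d((29, 19), (-8, 19)) = 37.0

Closest pair: (-1, 9) and (1, 14) with distance 5.3852

The closest pair is (-1, 9) and (1, 14) with Euclidean distance 5.3852. For 9 points, brute-force pairwise comparison is shown above. For large n, the divide-and-conquer algorithm (sort by x, recurse on halves, check the dividing strip) achieves O(n log n).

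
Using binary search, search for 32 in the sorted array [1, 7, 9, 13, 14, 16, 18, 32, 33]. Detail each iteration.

Binary search for 32 in [1, 7, 9, 13, 14, 16, 18, 32, 33]:

lo=0, hi=8, mid=4, arr[mid]=14 -> 14 < 32, search right half
lo=5, hi=8, mid=6, arr[mid]=18 -> 18 < 32, search right half
lo=7, hi=8, mid=7, arr[mid]=32 -> Found target at index 7!

Binary search finds 32 at index 7 after 3 comparisons. The search repeatedly halves the search space by comparing with the middle element.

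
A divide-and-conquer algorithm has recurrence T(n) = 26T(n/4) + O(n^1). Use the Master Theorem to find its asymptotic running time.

Master Theorem for T(n) = 26T(n/4) + O(n^1):

a = 26, b = 4, c = 1
log_b(a) = log_4(26) = 2.3502

Case 1: c = 1 < log_4(26) = 2.3502
T(n) = O(n^(log_4 26))

For T(n) = 26T(n/4) + O(n^1): log_4(26) = 2.3502. This is Case 1 of the Master Theorem (c < log_b(a), work dominated by leaves), giving O(n^(log_4 26)).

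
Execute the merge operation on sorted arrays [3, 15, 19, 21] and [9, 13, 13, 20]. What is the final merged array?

Merging process:

Compare 3 vs 9: take 3 from left. Merged: [3]
Compare 15 vs 9: take 9 from right. Merged: [3, 9]
Compare 15 vs 13: take 13 from right. Merged: [3, 9, 13]
Compare 15 vs 13: take 13 from right. Merged: [3, 9, 13, 13]
Compare 15 vs 20: take 15 from left. Merged: [3, 9, 13, 13, 15]
Compare 19 vs 20: take 19 from left. Merged: [3, 9, 13, 13, 15, 19]
Compare 21 vs 20: take 20 from right. Merged: [3, 9, 13, 13, 15, 19, 20]
Append remaining from left: [21]. Merged: [3, 9, 13, 13, 15, 19, 20, 21]

Final merged array: [3, 9, 13, 13, 15, 19, 20, 21]
Total comparisons: 7

The merged array is [3, 9, 13, 13, 15, 19, 20, 21], requiring 7 comparisons. The merge step runs in O(n) time where n is the total number of elements.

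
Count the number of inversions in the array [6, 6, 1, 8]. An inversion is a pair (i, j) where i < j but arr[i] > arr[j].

Finding inversions in [6, 6, 1, 8]:

(0, 2): arr[0]=6 > arr[2]=1
(1, 2): arr[1]=6 > arr[2]=1

Total inversions: 2

The array has 2 inversion(s): (0,2), (1,2). Each pair (i,j) satisfies i < j and arr[i] > arr[j].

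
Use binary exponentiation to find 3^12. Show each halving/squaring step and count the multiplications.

Computing 3^12 by squaring (build up from 3^1; each line after the first costs one multiplication):

3^1 = 3
3^2 = (3^1)^2 = 3^2 = 9
3^3 = 3 * 3^2 = 3 * 9 = 27
3^6 = (3^3)^2 = 27^2 = 729
3^12 = (3^6)^2 = 729^2 = 531441

Result: 531441
Multiplications needed: 4 (4 lines after 3^1)

3^12 = 531441. Using exponentiation by squaring, this requires 4 multiplications. The key idea: if the exponent is even, square the half-power; if odd, multiply by the base once.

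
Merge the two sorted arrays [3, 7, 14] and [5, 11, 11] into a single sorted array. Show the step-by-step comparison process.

Merging process:

Compare 3 vs 5: take 3 from left. Merged: [3]
Compare 7 vs 5: take 5 from right. Merged: [3, 5]
Compare 7 vs 11: take 7 from left. Merged: [3, 5, 7]
Compare 14 vs 11: take 11 from right. Merged: [3, 5, 7, 11]
Compare 14 vs 11: take 11 from right. Merged: [3, 5, 7, 11, 11]
Append remaining from left: [14]. Merged: [3, 5, 7, 11, 11, 14]

Final merged array: [3, 5, 7, 11, 11, 14]
Total comparisons: 5

The merged array is [3, 5, 7, 11, 11, 14], requiring 5 comparisons. The merge step runs in O(n) time where n is the total number of elements.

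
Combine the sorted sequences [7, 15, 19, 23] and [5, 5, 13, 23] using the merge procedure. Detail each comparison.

Merging process:

Compare 7 vs 5: take 5 from right. Merged: [5]
Compare 7 vs 5: take 5 from right. Merged: [5, 5]
Compare 7 vs 13: take 7 from left. Merged: [5, 5, 7]
Compare 15 vs 13: take 13 from right. Merged: [5, 5, 7, 13]
Compare 15 vs 23: take 15 from left. Merged: [5, 5, 7, 13, 15]
Compare 19 vs 23: take 19 from left. Merged: [5, 5, 7, 13, 15, 19]
Compare 23 vs 23: take 23 from left. Merged: [5, 5, 7, 13, 15, 19, 23]
Append remaining from right: [23]. Merged: [5, 5, 7, 13, 15, 19, 23, 23]

Final merged array: [5, 5, 7, 13, 15, 19, 23, 23]
Total comparisons: 7

The merged array is [5, 5, 7, 13, 15, 19, 23, 23], requiring 7 comparisons. The merge step runs in O(n) time where n is the total number of elements.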